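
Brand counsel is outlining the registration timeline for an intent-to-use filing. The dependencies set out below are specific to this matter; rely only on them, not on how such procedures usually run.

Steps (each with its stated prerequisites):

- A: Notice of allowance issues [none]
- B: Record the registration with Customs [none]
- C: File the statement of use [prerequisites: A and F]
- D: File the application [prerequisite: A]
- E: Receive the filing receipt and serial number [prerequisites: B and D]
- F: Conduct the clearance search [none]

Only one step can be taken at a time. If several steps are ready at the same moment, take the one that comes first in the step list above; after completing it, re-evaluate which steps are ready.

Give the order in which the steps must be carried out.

A, B, D, E, F, C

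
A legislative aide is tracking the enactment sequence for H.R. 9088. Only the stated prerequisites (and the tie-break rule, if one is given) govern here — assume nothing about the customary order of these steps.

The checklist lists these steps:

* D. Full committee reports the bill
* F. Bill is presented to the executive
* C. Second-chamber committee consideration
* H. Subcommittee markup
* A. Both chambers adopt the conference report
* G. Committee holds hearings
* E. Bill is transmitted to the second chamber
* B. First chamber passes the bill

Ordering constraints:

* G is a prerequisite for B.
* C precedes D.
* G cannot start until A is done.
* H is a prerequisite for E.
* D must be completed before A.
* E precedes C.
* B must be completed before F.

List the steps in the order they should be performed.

H has no prerequisites → H first.
Next only E has its prerequisites met → E.
Next only C has its prerequisites met → C.
Next only D has its prerequisites met → D.
A needed D, now all done → A.
Next only G has its prerequisites met → G.
B is the only step now ready → B.
F is the only step now ready → F.

H, E, C, D, A, G, B, F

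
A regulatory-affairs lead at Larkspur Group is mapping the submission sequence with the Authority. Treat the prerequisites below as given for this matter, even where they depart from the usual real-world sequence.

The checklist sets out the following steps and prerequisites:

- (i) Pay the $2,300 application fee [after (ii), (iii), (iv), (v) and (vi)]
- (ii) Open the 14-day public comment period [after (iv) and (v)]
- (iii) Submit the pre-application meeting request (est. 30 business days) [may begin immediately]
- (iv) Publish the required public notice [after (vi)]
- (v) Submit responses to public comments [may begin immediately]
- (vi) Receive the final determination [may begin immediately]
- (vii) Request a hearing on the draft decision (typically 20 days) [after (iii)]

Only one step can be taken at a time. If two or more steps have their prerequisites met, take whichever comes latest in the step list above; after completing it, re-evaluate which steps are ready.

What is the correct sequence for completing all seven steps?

(vi), (v), (iv), (iii), (vii), (ii), (i)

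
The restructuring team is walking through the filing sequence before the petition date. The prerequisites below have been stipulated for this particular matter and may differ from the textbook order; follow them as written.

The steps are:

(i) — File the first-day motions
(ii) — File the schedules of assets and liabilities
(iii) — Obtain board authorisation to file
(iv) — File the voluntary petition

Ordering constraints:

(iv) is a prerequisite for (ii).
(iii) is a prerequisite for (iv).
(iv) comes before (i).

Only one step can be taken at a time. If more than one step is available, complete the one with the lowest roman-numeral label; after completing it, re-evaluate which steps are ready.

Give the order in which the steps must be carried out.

(iii) → (iv) → (i) → (ii)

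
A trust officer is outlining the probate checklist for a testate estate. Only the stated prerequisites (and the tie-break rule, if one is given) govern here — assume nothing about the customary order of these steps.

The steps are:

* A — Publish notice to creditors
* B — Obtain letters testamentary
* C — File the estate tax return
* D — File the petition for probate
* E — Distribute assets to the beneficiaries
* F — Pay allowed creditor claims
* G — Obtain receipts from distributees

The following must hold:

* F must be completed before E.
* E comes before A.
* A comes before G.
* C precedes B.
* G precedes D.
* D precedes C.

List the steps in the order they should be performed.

F → E → A → G → D → C → B

Only F has no prerequisites, so it is first.
That leaves E as the only ready step → E.
Next only A has its prerequisites met → A.
That leaves G as the only ready step → G.
D needed G, now all done → D.
That leaves C as the only ready step → C.
Next only B has its prerequisites met → B.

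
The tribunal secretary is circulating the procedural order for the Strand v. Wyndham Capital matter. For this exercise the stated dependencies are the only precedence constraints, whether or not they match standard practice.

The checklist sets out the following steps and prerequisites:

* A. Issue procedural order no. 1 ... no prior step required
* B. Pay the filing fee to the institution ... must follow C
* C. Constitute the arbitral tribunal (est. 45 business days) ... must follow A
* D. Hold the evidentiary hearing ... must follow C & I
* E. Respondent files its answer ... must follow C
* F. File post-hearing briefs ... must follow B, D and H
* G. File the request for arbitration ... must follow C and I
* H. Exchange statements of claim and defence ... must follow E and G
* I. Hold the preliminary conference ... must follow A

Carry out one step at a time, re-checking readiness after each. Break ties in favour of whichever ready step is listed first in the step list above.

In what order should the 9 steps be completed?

A is the only step with nothing outstanding, so it goes first.
Ready: C and I. C is listed earlier → C.
Ready: B, E and I. B is listed earlier → B.
Now E and I have their prerequisites met. E is listed earlier, so E next.
I is the only step now ready → I.
Ready: D and G. D is listed earlier → D.
G needed C and I, now all done → G.
H needed E and G, now all done → H.
F needed B, D and H, now all done → F.

A → C → B → E → I → D → G → H → F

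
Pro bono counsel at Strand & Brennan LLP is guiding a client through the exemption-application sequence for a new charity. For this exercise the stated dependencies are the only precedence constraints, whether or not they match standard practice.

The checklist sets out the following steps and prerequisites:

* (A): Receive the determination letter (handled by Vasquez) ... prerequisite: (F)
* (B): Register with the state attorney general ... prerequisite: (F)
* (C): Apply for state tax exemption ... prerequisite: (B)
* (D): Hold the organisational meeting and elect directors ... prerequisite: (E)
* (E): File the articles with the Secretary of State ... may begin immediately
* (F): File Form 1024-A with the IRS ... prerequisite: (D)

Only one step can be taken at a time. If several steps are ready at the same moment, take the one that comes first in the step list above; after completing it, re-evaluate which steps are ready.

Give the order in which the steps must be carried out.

(E), (D), (F), (A), (B), (C)

(E) has no prerequisites → (E) first.
(D) needed (E), now all done → (D).
Next only (F) has its prerequisites met → (F).
(A) and (B) are both available; (A) is listed earlier → (A).
That leaves (B) as the only ready step → (B).
(C) needed (B), now all done → (C).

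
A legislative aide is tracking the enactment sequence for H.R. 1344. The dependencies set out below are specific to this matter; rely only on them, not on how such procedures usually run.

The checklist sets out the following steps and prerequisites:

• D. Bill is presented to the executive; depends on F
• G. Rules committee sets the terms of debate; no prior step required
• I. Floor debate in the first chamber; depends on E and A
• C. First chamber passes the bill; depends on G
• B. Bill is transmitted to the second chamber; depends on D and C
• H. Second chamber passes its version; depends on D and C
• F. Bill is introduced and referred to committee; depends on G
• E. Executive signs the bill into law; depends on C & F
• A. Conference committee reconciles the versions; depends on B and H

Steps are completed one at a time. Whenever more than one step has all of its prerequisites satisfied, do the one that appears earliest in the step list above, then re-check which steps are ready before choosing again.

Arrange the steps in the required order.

G has no prerequisites → G first.
Ready: C and F. C is listed earlier → C.
Next only F has its prerequisites met → F.
Ready: D and E. D is listed earlier → D.
B, H and E are all available; B is listed earlier → B.
H and E are both available; H is listed earlier → H.
Now E and A have their prerequisites met. E is listed earlier, so E next.
That leaves A as the only ready step → A.
Next only I has its prerequisites met → I.

G, C, F, D, B, H, E, A, I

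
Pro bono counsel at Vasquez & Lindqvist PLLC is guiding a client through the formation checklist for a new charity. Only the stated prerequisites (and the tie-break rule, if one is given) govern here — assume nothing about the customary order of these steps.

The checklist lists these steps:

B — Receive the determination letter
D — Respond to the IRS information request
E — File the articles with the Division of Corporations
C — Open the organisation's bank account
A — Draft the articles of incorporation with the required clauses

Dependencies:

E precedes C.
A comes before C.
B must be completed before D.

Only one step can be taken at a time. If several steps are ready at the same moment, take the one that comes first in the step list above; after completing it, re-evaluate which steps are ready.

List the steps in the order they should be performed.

B D E A C

B, E and A have no prerequisites; B is listed earlier, so B is first.
D now also ready, so the ready set is {D, E, A}; D is listed earlier → D.
Now E and A have their prerequisites met. E is listed earlier, so E next.
That leaves A as the only ready step → A.
That leaves C as the only ready step → C.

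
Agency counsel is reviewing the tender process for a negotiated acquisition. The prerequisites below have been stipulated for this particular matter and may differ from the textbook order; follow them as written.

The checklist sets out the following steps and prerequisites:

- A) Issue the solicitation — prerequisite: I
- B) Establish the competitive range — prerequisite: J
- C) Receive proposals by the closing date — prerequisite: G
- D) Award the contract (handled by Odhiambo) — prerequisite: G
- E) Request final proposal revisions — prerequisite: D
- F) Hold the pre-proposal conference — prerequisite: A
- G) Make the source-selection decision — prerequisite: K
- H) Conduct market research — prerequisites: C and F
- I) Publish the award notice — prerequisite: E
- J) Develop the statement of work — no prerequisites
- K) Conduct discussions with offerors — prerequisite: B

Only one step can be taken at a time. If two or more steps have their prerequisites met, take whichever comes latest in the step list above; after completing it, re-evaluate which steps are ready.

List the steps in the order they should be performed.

J has no prerequisites → J first.
That leaves B as the only ready step → B.
Next only K has its prerequisites met → K.
G is the only step now ready → G.
D and C are both available; D is listed later → D.
Now E and C have their prerequisites met. E is listed later, so E next.
Ready: I and C. I is listed later → I.
Ready: C and A. C is listed later → C.
A is the only step now ready → A.
F needed A, now all done → F.
H is the only step now ready → H.

J, B, K, G, D, E, I, C, A, F, H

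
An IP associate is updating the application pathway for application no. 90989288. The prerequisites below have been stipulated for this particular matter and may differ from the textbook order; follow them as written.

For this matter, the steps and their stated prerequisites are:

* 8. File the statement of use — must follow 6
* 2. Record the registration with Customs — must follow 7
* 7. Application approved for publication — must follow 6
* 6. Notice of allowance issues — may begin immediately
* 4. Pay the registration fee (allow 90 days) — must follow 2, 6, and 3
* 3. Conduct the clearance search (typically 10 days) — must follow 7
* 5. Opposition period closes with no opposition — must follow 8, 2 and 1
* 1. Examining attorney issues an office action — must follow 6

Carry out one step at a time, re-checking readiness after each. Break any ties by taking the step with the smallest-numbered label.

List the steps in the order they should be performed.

6 → 1 → 7 → 2 → 3 → 4 → 8 → 5

6 has no prerequisites → 6 first.
1, 7 and 8 are all available; 1 has the earlier label → 1.
Ready: 7 and 8. 7 has the earlier label → 7.
2, 3 and 8 are all available; 2 has the earlier label → 2.
3 and 8 are both available; 3 has the earlier label → 3.
4 now also ready, so the ready set is {4, 8}; 4 has the earlier label → 4.
8 needed 6, now all done → 8.
5 needed 1, 2 and 8, now all done → 5.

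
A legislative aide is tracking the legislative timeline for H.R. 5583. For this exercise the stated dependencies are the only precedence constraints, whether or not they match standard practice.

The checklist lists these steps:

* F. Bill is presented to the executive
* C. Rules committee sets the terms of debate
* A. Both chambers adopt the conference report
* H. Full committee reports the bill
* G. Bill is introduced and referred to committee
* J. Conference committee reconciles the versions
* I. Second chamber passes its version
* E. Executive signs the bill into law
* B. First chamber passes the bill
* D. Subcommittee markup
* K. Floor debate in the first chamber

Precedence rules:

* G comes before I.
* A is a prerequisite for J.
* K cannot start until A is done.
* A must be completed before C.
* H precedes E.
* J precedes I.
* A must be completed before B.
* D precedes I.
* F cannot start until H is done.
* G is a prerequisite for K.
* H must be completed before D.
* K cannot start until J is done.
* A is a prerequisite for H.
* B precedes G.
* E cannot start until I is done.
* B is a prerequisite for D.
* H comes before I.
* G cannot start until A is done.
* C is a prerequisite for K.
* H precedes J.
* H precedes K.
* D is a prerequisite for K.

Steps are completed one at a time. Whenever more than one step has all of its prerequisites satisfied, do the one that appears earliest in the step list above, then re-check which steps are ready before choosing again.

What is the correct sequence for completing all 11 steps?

A C H F J B G D I E K

A is the only step with nothing outstanding, so it goes first.
C, H and B are all available; C is listed earlier → C.
Now H and B have their prerequisites met. H is listed earlier, so H next.
F and J now also ready, so the ready set is {F, J, B}; F is listed earlier → F.
Now J and B have their prerequisites met. J is listed earlier, so J next.
B needed A, now all done → B.
Now G and D have their prerequisites met. G is listed earlier, so G next.
Next only D has its prerequisites met → D.
I and K are both available; I is listed earlier → I.
E now also ready, so the ready set is {E, K}; E is listed earlier → E.
That leaves K as the only ready step → K.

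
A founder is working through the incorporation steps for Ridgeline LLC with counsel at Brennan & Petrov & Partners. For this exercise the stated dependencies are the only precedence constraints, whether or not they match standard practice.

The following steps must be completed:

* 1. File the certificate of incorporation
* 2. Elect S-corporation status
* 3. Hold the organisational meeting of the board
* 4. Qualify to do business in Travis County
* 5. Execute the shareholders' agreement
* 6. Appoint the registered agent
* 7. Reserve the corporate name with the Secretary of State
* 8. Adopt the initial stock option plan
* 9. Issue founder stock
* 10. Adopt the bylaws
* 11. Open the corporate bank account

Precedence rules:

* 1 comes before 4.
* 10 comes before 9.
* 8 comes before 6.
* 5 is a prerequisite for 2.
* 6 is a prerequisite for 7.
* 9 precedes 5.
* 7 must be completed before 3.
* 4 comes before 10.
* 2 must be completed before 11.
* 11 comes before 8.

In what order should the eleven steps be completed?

1 4 10 9 5 2 11 8 6 7 3

1 is the only step with nothing outstanding, so it goes first.
4 needed 1, now all done → 4.
Next only 10 has its prerequisites met → 10.
Next only 9 has its prerequisites met → 9.
That leaves 5 as the only ready step → 5.
2 needed 5, now all done → 2.
11 needed 2, now all done → 11.
Next only 8 has its prerequisites met → 8.
6 needed 8, now all done → 6.
That leaves 7 as the only ready step → 7.
That leaves 3 as the only ready step → 3.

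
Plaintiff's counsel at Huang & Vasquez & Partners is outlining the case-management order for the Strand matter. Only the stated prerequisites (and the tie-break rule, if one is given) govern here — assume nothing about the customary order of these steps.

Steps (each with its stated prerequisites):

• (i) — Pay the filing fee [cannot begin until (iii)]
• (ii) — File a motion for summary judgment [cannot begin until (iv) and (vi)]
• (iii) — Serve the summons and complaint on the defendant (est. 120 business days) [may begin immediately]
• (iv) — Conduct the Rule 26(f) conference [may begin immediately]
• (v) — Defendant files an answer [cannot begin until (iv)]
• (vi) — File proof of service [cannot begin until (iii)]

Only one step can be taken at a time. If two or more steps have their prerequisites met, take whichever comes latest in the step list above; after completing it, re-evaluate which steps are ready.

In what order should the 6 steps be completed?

(iv), (v), (iii), (vi), (ii), (i)

Nothing is required for (iv) and (iii). (iv) is listed later → (iv) first.
(v) now also ready, so the ready set is {(v), (iii)}; (v) is listed later → (v).
That leaves (iii) as the only ready step → (iii).
Now (vi) and (i) have their prerequisites met. (vi) is listed later, so (vi) next.
(ii) now also ready, so the ready set is {(ii), (i)}; (ii) is listed later → (ii).
That leaves (i) as the only ready step → (i).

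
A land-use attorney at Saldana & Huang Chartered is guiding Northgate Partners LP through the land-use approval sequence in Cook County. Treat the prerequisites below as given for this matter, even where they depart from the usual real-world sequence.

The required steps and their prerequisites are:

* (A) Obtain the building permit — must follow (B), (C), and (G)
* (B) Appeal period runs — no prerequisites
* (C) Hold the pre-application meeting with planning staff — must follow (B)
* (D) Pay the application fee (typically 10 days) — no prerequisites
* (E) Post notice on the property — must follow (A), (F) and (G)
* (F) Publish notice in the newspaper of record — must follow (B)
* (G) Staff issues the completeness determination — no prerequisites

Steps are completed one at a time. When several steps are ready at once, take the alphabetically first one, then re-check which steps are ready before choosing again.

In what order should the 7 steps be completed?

(B), (D) and (G) have no prerequisites; (B) has the earlier label, so (B) is first.
Ready: (C), (D), (F) and (G). (C) has the earlier label → (C).
Ready: (D), (F) and (G). (D) has the earlier label → (D).
Ready: (F) and (G). (F) has the earlier label → (F).
Next only (G) has its prerequisites met → (G).
(A) is the only step now ready → (A).
Next only (E) has its prerequisites met → (E).

(B) → (C) → (D) → (F) → (G) → (A) → (E)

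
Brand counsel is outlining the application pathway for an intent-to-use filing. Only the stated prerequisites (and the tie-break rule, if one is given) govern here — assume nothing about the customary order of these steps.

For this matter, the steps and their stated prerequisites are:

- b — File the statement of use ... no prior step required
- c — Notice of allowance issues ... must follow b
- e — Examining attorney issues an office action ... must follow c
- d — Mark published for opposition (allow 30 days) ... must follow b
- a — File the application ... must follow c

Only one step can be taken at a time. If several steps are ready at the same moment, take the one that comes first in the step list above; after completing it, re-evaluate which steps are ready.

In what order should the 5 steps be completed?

b, c, e, d, a

b is the only step with nothing outstanding, so it goes first.
Ready: c and d. c is listed earlier → c.
Now e, d and a have their prerequisites met. e is listed earlier, so e next.
d and a are both available; d is listed earlier → d.
Next only a has its prerequisites met → a.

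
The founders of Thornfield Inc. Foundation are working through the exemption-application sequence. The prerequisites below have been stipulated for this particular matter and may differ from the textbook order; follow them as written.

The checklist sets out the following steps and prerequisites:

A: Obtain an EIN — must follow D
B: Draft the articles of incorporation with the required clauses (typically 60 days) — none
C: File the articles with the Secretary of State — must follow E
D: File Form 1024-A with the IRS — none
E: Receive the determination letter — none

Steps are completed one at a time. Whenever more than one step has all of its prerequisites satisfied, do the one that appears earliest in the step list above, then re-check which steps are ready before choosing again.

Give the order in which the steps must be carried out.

B, D, A, E, C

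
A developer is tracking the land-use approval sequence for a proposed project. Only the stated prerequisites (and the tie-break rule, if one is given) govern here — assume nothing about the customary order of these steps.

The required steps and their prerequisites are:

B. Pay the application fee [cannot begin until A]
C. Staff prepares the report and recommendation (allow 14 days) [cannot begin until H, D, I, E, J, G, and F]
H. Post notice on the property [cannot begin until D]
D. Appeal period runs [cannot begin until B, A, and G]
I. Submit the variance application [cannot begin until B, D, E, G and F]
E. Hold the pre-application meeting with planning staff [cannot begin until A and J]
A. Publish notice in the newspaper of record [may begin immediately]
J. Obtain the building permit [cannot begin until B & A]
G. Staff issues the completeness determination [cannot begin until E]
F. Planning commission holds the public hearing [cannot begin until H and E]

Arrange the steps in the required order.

A, B, J, E, G, D, H, F, I, C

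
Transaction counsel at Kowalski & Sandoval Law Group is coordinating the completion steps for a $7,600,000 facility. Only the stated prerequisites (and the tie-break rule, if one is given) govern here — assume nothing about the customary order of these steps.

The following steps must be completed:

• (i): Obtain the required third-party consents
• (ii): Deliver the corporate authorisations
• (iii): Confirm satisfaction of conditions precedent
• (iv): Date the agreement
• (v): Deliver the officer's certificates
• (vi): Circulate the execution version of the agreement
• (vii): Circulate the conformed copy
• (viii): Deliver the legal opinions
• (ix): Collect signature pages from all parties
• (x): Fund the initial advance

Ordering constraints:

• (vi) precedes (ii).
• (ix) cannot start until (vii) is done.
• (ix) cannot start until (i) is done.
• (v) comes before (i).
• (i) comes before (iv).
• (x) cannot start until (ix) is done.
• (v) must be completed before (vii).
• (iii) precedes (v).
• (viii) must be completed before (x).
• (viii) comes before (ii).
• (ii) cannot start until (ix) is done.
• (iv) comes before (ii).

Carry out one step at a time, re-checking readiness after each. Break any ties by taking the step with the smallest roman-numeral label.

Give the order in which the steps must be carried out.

Nothing is required for (iii), (vi) and (viii). (iii) has the earlier label → (iii) first.
(v) now also ready, so the ready set is {(v), (vi), (viii)}; (v) has the earlier label → (v).
(i) and (vii) now also ready, so the ready set is {(i), (vi), (vii), (viii)}; (i) has the earlier label → (i).
(iv) now also ready, so the ready set is {(iv), (vi), (vii), (viii)}; (iv) has the earlier label → (iv).
Now (vi), (vii) and (viii) have their prerequisites met. (vi) has the earlier label, so (vi) next.
Ready: (vii) and (viii). (vii) has the earlier label → (vii).
Ready: (viii) and (ix). (viii) has the earlier label → (viii).
(ix) needed (i) and (vii), now all done → (ix).
Ready: (ii) and (x). (ii) has the earlier label → (ii).
(x) needed (viii) and (ix), now all done → (x).

(iii) (v) (i) (iv) (vi) (vii) (viii) (ix) (ii) (x)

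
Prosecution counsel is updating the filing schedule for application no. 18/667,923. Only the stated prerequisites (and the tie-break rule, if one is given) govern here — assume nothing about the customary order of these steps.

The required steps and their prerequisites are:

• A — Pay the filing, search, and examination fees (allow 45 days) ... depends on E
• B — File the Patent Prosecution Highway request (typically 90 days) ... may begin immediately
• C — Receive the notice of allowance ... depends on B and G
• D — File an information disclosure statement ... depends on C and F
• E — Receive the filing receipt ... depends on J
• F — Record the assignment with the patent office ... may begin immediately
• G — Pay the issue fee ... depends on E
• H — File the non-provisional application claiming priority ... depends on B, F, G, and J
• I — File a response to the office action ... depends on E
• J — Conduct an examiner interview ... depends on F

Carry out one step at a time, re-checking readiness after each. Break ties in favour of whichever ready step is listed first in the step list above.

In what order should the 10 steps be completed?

B, F, J, E, A, G, C, D, H, I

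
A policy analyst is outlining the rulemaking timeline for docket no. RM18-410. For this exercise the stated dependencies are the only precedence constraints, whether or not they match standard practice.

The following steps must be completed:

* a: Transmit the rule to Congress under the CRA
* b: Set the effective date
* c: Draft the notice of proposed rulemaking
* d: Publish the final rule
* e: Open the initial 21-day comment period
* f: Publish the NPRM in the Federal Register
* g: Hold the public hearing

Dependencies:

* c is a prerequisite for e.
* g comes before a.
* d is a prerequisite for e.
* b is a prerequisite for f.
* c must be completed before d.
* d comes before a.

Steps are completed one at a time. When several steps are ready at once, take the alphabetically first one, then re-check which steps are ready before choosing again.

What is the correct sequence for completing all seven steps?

b, c and g have no prerequisites; b has the earlier label, so b is first.
Now c, f and g have their prerequisites met. c has the earlier label, so c next.
Ready: d, f and g. d has the earlier label → d.
Ready: e, f and g. e has the earlier label → e.
Now f and g have their prerequisites met. f has the earlier label, so f next.
g is the only step now ready → g.
That leaves a as the only ready step → a.

b, c, d, e, f, g, a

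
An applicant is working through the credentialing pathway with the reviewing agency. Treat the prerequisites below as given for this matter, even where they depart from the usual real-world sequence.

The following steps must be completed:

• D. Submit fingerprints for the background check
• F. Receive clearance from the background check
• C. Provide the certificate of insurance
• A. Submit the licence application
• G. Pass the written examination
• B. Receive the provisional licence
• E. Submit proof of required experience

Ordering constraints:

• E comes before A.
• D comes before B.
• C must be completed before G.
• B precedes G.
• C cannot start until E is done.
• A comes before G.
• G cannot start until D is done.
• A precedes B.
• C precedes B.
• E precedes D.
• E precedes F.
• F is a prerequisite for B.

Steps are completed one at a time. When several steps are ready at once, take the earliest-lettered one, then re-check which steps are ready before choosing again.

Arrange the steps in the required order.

E A C D F B G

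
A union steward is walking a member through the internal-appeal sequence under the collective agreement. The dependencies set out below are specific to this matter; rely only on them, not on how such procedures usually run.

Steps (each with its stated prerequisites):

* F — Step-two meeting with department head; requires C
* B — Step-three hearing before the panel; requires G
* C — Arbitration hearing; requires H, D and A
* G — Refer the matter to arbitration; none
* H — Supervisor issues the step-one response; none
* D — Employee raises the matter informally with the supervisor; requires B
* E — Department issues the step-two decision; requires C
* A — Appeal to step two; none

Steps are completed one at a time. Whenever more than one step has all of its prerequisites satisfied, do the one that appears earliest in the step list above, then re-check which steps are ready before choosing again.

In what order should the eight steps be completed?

G B H D A C F E

Nothing is required for G, H and A. G is listed earlier → G first.
Ready: B, H and A. B is listed earlier → B.
H, D and A are all available; H is listed earlier → H.
D and A are both available; D is listed earlier → D.
A is the only step now ready → A.
That leaves C as the only ready step → C.
Now F and E have their prerequisites met. F is listed earlier, so F next.
E needed C, now all done → E.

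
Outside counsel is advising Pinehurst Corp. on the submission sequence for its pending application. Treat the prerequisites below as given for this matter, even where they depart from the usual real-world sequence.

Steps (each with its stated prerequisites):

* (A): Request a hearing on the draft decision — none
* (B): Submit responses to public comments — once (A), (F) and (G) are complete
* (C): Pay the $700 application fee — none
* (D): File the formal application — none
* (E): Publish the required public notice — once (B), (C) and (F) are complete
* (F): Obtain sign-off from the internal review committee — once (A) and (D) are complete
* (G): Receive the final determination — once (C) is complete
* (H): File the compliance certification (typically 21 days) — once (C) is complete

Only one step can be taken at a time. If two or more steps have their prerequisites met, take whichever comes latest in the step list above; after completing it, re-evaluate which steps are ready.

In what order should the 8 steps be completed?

(D), (C) and (A) have no prerequisites; (D) is listed later, so (D) is first.
Now (C) and (A) have their prerequisites met. (C) is listed later, so (C) next.
(H), (G) and (A) are all available; (H) is listed later → (H).
(G) and (A) are both available; (G) is listed later → (G).
(A) is the only step now ready → (A).
(F) is the only step now ready → (F).
(B) needed (G), (F) and (A), now all done → (B).
(E) is the only step now ready → (E).

(D) → (C) → (H) → (G) → (A) → (F) → (B) → (E)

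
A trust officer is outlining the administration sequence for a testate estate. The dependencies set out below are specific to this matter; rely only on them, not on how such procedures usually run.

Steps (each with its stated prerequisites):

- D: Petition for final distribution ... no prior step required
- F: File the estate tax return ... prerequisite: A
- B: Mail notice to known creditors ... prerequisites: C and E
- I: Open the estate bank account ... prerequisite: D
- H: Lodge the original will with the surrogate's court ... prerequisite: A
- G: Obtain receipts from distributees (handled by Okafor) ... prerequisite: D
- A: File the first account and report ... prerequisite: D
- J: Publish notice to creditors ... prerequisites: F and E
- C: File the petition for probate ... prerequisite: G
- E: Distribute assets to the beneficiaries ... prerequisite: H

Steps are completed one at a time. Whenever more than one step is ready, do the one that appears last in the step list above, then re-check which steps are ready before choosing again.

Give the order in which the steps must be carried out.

D, A, G, C, H, E, I, B, F, J

D has no prerequisites → D first.
Now A, G and I have their prerequisites met. A is listed later, so A next.
Ready: G, H, I and F. G is listed later → G.
Now C, H, I and F have their prerequisites met. C is listed later, so C next.
Ready: H, I and F. H is listed later → H.
E now also ready, so the ready set is {E, I, F}; E is listed later → E.
Now I, B and F have their prerequisites met. I is listed later, so I next.
Ready: B and F. B is listed later → B.
That leaves F as the only ready step → F.
That leaves J as the only ready step → J.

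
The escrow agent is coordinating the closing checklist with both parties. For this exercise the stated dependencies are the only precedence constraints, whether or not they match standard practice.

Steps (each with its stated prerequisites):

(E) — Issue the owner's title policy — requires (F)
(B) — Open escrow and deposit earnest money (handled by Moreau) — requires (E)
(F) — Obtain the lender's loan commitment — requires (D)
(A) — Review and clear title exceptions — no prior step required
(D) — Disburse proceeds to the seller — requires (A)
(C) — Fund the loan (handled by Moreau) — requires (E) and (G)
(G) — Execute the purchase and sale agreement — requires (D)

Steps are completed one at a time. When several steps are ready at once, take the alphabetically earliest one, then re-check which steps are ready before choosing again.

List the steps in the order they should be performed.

(A) has no prerequisites → (A) first.
Next only (D) has its prerequisites met → (D).
Now (F) and (G) have their prerequisites met. (F) has the earlier label, so (F) next.
(E) now also ready, so the ready set is {(E), (G)}; (E) has the earlier label → (E).
(B) now also ready, so the ready set is {(B), (G)}; (B) has the earlier label → (B).
(G) needed (D), now all done → (G).
(C) is the only step now ready → (C).

(A), (D), (F), (E), (B), (G), (C)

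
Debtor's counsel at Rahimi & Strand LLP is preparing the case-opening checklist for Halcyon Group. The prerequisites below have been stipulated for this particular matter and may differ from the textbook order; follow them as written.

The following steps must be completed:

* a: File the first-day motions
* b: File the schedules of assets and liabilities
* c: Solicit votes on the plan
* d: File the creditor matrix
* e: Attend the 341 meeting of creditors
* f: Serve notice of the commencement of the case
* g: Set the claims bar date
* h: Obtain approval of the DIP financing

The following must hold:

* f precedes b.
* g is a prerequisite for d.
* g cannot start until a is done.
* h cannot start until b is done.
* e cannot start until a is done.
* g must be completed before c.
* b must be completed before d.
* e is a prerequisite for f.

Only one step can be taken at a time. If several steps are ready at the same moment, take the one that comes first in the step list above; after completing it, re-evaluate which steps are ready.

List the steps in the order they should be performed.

a, e, f, b, g, c, d, h

a is the only step with nothing outstanding, so it goes first.
Ready: e and g. e is listed earlier → e.
f and g are both available; f is listed earlier → f.
Now b and g have their prerequisites met. b is listed earlier, so b next.
h now also ready, so the ready set is {g, h}; g is listed earlier → g.
c, d and h are all available; c is listed earlier → c.
d and h are both available; d is listed earlier → d.
Next only h has its prerequisites met → h.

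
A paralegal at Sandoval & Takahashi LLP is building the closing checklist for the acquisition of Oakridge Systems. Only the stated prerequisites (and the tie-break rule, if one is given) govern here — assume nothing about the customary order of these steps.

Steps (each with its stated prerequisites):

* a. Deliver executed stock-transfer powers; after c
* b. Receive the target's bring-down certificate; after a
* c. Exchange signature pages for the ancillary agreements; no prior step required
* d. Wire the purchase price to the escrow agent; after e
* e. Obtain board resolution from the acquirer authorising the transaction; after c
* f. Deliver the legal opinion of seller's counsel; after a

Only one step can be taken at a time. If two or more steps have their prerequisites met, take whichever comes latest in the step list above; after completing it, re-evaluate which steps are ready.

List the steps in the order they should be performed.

c is the only step with nothing outstanding, so it goes first.
Ready: e and a. e is listed later → e.
d now also ready, so the ready set is {d, a}; d is listed later → d.
a needed c, now all done → a.
Now f and b have their prerequisites met. f is listed later, so f next.
b is the only step now ready → b.

c, e, d, a, f, b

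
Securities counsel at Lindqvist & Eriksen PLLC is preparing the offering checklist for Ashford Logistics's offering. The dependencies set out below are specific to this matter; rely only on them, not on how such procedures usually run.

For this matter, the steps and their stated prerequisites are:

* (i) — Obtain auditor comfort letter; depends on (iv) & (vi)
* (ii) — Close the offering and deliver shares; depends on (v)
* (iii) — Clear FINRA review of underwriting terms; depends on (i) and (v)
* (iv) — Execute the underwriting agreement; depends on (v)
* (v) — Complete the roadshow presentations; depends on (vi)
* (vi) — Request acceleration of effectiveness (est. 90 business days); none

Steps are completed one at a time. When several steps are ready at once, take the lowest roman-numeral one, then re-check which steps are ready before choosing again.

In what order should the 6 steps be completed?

(vi) has no prerequisites → (vi) first.
Next only (v) has its prerequisites met → (v).
Ready: (ii) and (iv). (ii) has the earlier label → (ii).
Next only (iv) has its prerequisites met → (iv).
(i) is the only step now ready → (i).
Next only (iii) has its prerequisites met → (iii).

(vi) → (v) → (ii) → (iv) → (i) → (iii)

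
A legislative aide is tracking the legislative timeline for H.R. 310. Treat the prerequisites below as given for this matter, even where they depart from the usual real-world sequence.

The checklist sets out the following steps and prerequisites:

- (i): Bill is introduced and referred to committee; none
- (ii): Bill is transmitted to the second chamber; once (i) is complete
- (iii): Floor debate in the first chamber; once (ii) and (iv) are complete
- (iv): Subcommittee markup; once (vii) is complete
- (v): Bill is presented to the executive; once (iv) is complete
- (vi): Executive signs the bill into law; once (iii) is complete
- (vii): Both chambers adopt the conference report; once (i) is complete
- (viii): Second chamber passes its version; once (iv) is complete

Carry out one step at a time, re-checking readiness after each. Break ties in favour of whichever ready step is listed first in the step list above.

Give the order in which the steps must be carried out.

(i), (ii), (vii), (iv), (iii), (v), (vi), (viii)

(i) is the only step with nothing outstanding, so it goes first.
Now (ii) and (vii) have their prerequisites met. (ii) is listed earlier, so (ii) next.
That leaves (vii) as the only ready step → (vii).
(iv) needed (vii), now all done → (iv).
Now (iii), (v) and (viii) have their prerequisites met. (iii) is listed earlier, so (iii) next.
Now (v), (vi) and (viii) have their prerequisites met. (v) is listed earlier, so (v) next.
Ready: (vi) and (viii). (vi) is listed earlier → (vi).
(viii) needed (iv), now all done → (viii).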